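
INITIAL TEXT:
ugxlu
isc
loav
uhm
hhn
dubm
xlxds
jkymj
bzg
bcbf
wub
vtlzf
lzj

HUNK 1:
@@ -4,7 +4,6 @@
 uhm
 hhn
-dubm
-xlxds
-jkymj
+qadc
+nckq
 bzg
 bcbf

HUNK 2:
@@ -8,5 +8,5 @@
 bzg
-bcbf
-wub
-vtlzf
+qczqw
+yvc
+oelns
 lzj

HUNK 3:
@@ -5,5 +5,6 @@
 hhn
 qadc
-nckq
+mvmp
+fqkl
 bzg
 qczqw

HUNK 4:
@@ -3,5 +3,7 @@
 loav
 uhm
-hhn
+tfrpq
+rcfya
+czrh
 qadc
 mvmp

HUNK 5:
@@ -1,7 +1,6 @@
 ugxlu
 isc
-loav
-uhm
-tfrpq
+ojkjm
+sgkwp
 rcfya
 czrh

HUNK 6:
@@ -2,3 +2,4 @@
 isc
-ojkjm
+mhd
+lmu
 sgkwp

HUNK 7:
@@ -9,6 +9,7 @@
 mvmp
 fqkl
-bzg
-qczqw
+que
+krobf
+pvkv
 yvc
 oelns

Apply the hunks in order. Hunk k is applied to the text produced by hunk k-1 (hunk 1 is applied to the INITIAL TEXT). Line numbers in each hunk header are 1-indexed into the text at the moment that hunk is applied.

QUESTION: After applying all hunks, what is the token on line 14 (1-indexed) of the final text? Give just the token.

Answer: yvc

Derivation:
Hunk 1: at line 4 remove [dubm,xlxds,jkymj] add [qadc,nckq] -> 12 lines: ugxlu isc loav uhm hhn qadc nckq bzg bcbf wub vtlzf lzj
Hunk 2: at line 8 remove [bcbf,wub,vtlzf] add [qczqw,yvc,oelns] -> 12 lines: ugxlu isc loav uhm hhn qadc nckq bzg qczqw yvc oelns lzj
Hunk 3: at line 5 remove [nckq] add [mvmp,fqkl] -> 13 lines: ugxlu isc loav uhm hhn qadc mvmp fqkl bzg qczqw yvc oelns lzj
Hunk 4: at line 3 remove [hhn] add [tfrpq,rcfya,czrh] -> 15 lines: ugxlu isc loav uhm tfrpq rcfya czrh qadc mvmp fqkl bzg qczqw yvc oelns lzj
Hunk 5: at line 1 remove [loav,uhm,tfrpq] add [ojkjm,sgkwp] -> 14 lines: ugxlu isc ojkjm sgkwp rcfya czrh qadc mvmp fqkl bzg qczqw yvc oelns lzj
Hunk 6: at line 2 remove [ojkjm] add [mhd,lmu] -> 15 lines: ugxlu isc mhd lmu sgkwp rcfya czrh qadc mvmp fqkl bzg qczqw yvc oelns lzj
Hunk 7: at line 9 remove [bzg,qczqw] add [que,krobf,pvkv] -> 16 lines: ugxlu isc mhd lmu sgkwp rcfya czrh qadc mvmp fqkl que krobf pvkv yvc oelns lzj
Final line 14: yvc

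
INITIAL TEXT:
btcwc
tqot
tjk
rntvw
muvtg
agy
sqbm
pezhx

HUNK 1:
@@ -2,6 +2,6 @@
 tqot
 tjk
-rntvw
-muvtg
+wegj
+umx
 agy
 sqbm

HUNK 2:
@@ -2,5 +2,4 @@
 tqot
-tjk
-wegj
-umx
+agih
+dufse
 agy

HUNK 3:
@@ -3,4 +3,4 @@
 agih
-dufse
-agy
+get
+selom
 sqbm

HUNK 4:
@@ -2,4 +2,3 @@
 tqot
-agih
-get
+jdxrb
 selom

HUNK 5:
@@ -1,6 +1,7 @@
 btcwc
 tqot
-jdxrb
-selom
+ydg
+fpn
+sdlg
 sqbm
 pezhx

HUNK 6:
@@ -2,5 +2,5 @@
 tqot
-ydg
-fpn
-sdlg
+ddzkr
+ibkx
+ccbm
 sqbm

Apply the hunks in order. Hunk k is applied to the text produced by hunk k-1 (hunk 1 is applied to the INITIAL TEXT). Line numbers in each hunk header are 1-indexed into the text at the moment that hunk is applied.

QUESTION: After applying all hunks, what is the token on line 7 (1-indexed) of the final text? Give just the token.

Hunk 1: at line 2 remove [rntvw,muvtg] add [wegj,umx] -> 8 lines: btcwc tqot tjk wegj umx agy sqbm pezhx
Hunk 2: at line 2 remove [tjk,wegj,umx] add [agih,dufse] -> 7 lines: btcwc tqot agih dufse agy sqbm pezhx
Hunk 3: at line 3 remove [dufse,agy] add [get,selom] -> 7 lines: btcwc tqot agih get selom sqbm pezhx
Hunk 4: at line 2 remove [agih,get] add [jdxrb] -> 6 lines: btcwc tqot jdxrb selom sqbm pezhx
Hunk 5: at line 1 remove [jdxrb,selom] add [ydg,fpn,sdlg] -> 7 lines: btcwc tqot ydg fpn sdlg sqbm pezhx
Hunk 6: at line 2 remove [ydg,fpn,sdlg] add [ddzkr,ibkx,ccbm] -> 7 lines: btcwc tqot ddzkr ibkx ccbm sqbm pezhx
Final line 7: pezhx

Answer: pezhx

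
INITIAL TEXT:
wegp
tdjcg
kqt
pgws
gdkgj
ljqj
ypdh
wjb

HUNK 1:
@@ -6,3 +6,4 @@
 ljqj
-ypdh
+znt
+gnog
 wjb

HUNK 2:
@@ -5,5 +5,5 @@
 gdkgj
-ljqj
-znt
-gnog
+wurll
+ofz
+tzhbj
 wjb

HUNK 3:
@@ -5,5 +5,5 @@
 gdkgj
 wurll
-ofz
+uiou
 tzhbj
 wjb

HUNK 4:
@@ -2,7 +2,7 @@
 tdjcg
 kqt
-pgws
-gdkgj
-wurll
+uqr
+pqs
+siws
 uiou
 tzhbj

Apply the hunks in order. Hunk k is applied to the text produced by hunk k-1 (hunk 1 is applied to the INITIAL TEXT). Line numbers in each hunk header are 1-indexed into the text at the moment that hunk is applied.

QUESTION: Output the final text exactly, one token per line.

Answer: wegp
tdjcg
kqt
uqr
pqs
siws
uiou
tzhbj
wjb

Derivation:
Hunk 1: at line 6 remove [ypdh] add [znt,gnog] -> 9 lines: wegp tdjcg kqt pgws gdkgj ljqj znt gnog wjb
Hunk 2: at line 5 remove [ljqj,znt,gnog] add [wurll,ofz,tzhbj] -> 9 lines: wegp tdjcg kqt pgws gdkgj wurll ofz tzhbj wjb
Hunk 3: at line 5 remove [ofz] add [uiou] -> 9 lines: wegp tdjcg kqt pgws gdkgj wurll uiou tzhbj wjb
Hunk 4: at line 2 remove [pgws,gdkgj,wurll] add [uqr,pqs,siws] -> 9 lines: wegp tdjcg kqt uqr pqs siws uiou tzhbj wjb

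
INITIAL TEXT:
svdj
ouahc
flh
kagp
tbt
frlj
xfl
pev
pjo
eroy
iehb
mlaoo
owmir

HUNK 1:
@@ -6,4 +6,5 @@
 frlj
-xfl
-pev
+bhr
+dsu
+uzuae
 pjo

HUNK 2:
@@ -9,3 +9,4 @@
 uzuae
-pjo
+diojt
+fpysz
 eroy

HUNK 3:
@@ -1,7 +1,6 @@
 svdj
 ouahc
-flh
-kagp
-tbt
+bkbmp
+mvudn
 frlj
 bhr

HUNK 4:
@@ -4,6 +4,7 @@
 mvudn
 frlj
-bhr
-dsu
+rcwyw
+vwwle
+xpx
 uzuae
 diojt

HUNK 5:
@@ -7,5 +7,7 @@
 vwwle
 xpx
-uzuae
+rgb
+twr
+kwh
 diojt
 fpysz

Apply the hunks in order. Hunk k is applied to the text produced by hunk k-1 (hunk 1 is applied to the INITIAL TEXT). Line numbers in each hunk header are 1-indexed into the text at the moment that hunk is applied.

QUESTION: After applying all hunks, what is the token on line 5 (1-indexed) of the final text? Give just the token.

Answer: frlj

Derivation:
Hunk 1: at line 6 remove [xfl,pev] add [bhr,dsu,uzuae] -> 14 lines: svdj ouahc flh kagp tbt frlj bhr dsu uzuae pjo eroy iehb mlaoo owmir
Hunk 2: at line 9 remove [pjo] add [diojt,fpysz] -> 15 lines: svdj ouahc flh kagp tbt frlj bhr dsu uzuae diojt fpysz eroy iehb mlaoo owmir
Hunk 3: at line 1 remove [flh,kagp,tbt] add [bkbmp,mvudn] -> 14 lines: svdj ouahc bkbmp mvudn frlj bhr dsu uzuae diojt fpysz eroy iehb mlaoo owmir
Hunk 4: at line 4 remove [bhr,dsu] add [rcwyw,vwwle,xpx] -> 15 lines: svdj ouahc bkbmp mvudn frlj rcwyw vwwle xpx uzuae diojt fpysz eroy iehb mlaoo owmir
Hunk 5: at line 7 remove [uzuae] add [rgb,twr,kwh] -> 17 lines: svdj ouahc bkbmp mvudn frlj rcwyw vwwle xpx rgb twr kwh diojt fpysz eroy iehb mlaoo owmir
Final line 5: frlj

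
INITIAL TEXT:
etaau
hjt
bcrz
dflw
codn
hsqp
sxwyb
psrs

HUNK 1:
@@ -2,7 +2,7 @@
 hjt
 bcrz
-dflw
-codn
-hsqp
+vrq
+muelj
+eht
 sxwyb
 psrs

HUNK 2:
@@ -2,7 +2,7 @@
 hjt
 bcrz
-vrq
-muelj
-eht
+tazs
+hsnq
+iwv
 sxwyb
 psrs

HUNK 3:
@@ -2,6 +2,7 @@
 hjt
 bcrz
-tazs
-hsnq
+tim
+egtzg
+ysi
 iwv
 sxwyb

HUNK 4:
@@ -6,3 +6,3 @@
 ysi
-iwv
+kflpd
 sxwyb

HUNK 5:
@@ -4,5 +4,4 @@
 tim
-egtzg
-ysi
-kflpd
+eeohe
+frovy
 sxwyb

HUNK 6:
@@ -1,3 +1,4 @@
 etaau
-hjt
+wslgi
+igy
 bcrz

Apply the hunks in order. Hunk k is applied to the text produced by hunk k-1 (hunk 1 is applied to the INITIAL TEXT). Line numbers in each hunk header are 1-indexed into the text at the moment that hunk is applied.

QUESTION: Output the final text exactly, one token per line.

Hunk 1: at line 2 remove [dflw,codn,hsqp] add [vrq,muelj,eht] -> 8 lines: etaau hjt bcrz vrq muelj eht sxwyb psrs
Hunk 2: at line 2 remove [vrq,muelj,eht] add [tazs,hsnq,iwv] -> 8 lines: etaau hjt bcrz tazs hsnq iwv sxwyb psrs
Hunk 3: at line 2 remove [tazs,hsnq] add [tim,egtzg,ysi] -> 9 lines: etaau hjt bcrz tim egtzg ysi iwv sxwyb psrs
Hunk 4: at line 6 remove [iwv] add [kflpd] -> 9 lines: etaau hjt bcrz tim egtzg ysi kflpd sxwyb psrs
Hunk 5: at line 4 remove [egtzg,ysi,kflpd] add [eeohe,frovy] -> 8 lines: etaau hjt bcrz tim eeohe frovy sxwyb psrs
Hunk 6: at line 1 remove [hjt] add [wslgi,igy] -> 9 lines: etaau wslgi igy bcrz tim eeohe frovy sxwyb psrs

Answer: etaau
wslgi
igy
bcrz
tim
eeohe
frovy
sxwyb
psrs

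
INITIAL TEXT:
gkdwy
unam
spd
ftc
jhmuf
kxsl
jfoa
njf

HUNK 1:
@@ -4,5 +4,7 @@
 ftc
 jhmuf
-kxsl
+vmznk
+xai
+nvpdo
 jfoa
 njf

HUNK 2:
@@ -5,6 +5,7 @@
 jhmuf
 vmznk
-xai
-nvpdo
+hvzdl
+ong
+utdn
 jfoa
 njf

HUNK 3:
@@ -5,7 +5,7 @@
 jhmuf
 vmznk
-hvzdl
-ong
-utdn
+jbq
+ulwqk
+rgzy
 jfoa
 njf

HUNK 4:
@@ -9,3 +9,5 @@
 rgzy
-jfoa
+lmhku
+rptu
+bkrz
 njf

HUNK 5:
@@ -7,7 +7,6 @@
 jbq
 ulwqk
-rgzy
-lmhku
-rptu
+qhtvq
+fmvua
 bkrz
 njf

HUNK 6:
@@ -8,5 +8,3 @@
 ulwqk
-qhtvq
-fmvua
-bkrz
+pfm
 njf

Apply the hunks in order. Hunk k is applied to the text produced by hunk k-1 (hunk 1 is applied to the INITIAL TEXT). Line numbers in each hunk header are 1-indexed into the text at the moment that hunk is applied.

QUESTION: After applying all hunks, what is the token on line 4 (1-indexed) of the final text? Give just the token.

Answer: ftc

Derivation:
Hunk 1: at line 4 remove [kxsl] add [vmznk,xai,nvpdo] -> 10 lines: gkdwy unam spd ftc jhmuf vmznk xai nvpdo jfoa njf
Hunk 2: at line 5 remove [xai,nvpdo] add [hvzdl,ong,utdn] -> 11 lines: gkdwy unam spd ftc jhmuf vmznk hvzdl ong utdn jfoa njf
Hunk 3: at line 5 remove [hvzdl,ong,utdn] add [jbq,ulwqk,rgzy] -> 11 lines: gkdwy unam spd ftc jhmuf vmznk jbq ulwqk rgzy jfoa njf
Hunk 4: at line 9 remove [jfoa] add [lmhku,rptu,bkrz] -> 13 lines: gkdwy unam spd ftc jhmuf vmznk jbq ulwqk rgzy lmhku rptu bkrz njf
Hunk 5: at line 7 remove [rgzy,lmhku,rptu] add [qhtvq,fmvua] -> 12 lines: gkdwy unam spd ftc jhmuf vmznk jbq ulwqk qhtvq fmvua bkrz njf
Hunk 6: at line 8 remove [qhtvq,fmvua,bkrz] add [pfm] -> 10 lines: gkdwy unam spd ftc jhmuf vmznk jbq ulwqk pfm njf
Final line 4: ftc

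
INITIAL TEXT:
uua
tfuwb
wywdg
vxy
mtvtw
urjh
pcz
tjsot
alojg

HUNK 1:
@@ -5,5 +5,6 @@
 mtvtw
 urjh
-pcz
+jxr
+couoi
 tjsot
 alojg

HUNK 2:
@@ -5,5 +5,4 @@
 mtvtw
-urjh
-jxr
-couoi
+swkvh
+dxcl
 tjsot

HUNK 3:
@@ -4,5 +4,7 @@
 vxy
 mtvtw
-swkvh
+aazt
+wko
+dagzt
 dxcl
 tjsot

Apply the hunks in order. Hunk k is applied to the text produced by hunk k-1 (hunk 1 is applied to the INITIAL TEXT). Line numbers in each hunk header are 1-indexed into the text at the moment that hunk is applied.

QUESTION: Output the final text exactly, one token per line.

Answer: uua
tfuwb
wywdg
vxy
mtvtw
aazt
wko
dagzt
dxcl
tjsot
alojg

Derivation:
Hunk 1: at line 5 remove [pcz] add [jxr,couoi] -> 10 lines: uua tfuwb wywdg vxy mtvtw urjh jxr couoi tjsot alojg
Hunk 2: at line 5 remove [urjh,jxr,couoi] add [swkvh,dxcl] -> 9 lines: uua tfuwb wywdg vxy mtvtw swkvh dxcl tjsot alojg
Hunk 3: at line 4 remove [swkvh] add [aazt,wko,dagzt] -> 11 lines: uua tfuwb wywdg vxy mtvtw aazt wko dagzt dxcl tjsot alojg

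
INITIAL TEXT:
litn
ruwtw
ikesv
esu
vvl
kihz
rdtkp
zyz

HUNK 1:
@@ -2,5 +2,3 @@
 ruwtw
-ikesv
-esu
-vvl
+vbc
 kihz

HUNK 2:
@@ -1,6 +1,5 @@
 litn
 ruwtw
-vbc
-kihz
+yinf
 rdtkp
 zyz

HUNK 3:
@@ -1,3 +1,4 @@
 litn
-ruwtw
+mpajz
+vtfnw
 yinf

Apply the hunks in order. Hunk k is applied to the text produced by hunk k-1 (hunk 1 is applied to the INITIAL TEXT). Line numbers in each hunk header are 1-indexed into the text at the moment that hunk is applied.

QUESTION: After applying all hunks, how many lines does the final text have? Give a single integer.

Hunk 1: at line 2 remove [ikesv,esu,vvl] add [vbc] -> 6 lines: litn ruwtw vbc kihz rdtkp zyz
Hunk 2: at line 1 remove [vbc,kihz] add [yinf] -> 5 lines: litn ruwtw yinf rdtkp zyz
Hunk 3: at line 1 remove [ruwtw] add [mpajz,vtfnw] -> 6 lines: litn mpajz vtfnw yinf rdtkp zyz
Final line count: 6

Answer: 6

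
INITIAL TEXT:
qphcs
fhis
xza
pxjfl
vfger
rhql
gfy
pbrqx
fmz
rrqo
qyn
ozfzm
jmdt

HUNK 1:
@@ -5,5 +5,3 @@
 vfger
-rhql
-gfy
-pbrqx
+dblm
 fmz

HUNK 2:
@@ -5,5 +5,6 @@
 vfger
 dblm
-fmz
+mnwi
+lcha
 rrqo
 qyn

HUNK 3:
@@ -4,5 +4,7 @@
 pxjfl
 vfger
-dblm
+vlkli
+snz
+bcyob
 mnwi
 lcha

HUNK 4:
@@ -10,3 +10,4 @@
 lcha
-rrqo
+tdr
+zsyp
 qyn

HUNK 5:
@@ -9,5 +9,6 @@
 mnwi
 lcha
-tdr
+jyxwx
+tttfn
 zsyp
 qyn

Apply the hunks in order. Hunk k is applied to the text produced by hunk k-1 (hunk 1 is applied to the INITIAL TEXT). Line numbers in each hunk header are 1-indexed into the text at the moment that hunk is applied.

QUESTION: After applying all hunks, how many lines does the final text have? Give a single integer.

Answer: 16

Derivation:
Hunk 1: at line 5 remove [rhql,gfy,pbrqx] add [dblm] -> 11 lines: qphcs fhis xza pxjfl vfger dblm fmz rrqo qyn ozfzm jmdt
Hunk 2: at line 5 remove [fmz] add [mnwi,lcha] -> 12 lines: qphcs fhis xza pxjfl vfger dblm mnwi lcha rrqo qyn ozfzm jmdt
Hunk 3: at line 4 remove [dblm] add [vlkli,snz,bcyob] -> 14 lines: qphcs fhis xza pxjfl vfger vlkli snz bcyob mnwi lcha rrqo qyn ozfzm jmdt
Hunk 4: at line 10 remove [rrqo] add [tdr,zsyp] -> 15 lines: qphcs fhis xza pxjfl vfger vlkli snz bcyob mnwi lcha tdr zsyp qyn ozfzm jmdt
Hunk 5: at line 9 remove [tdr] add [jyxwx,tttfn] -> 16 lines: qphcs fhis xza pxjfl vfger vlkli snz bcyob mnwi lcha jyxwx tttfn zsyp qyn ozfzm jmdt
Final line count: 16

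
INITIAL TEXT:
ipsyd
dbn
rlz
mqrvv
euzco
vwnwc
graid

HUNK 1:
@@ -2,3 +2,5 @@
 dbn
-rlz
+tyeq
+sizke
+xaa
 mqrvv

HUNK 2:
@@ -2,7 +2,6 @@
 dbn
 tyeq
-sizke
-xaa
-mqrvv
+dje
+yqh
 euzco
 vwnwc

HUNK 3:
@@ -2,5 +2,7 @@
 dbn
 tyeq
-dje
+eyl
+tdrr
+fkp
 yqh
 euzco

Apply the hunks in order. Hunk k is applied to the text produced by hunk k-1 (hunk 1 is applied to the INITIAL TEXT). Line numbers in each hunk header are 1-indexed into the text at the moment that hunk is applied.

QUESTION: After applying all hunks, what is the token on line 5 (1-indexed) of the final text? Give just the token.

Hunk 1: at line 2 remove [rlz] add [tyeq,sizke,xaa] -> 9 lines: ipsyd dbn tyeq sizke xaa mqrvv euzco vwnwc graid
Hunk 2: at line 2 remove [sizke,xaa,mqrvv] add [dje,yqh] -> 8 lines: ipsyd dbn tyeq dje yqh euzco vwnwc graid
Hunk 3: at line 2 remove [dje] add [eyl,tdrr,fkp] -> 10 lines: ipsyd dbn tyeq eyl tdrr fkp yqh euzco vwnwc graid
Final line 5: tdrr

Answer: tdrr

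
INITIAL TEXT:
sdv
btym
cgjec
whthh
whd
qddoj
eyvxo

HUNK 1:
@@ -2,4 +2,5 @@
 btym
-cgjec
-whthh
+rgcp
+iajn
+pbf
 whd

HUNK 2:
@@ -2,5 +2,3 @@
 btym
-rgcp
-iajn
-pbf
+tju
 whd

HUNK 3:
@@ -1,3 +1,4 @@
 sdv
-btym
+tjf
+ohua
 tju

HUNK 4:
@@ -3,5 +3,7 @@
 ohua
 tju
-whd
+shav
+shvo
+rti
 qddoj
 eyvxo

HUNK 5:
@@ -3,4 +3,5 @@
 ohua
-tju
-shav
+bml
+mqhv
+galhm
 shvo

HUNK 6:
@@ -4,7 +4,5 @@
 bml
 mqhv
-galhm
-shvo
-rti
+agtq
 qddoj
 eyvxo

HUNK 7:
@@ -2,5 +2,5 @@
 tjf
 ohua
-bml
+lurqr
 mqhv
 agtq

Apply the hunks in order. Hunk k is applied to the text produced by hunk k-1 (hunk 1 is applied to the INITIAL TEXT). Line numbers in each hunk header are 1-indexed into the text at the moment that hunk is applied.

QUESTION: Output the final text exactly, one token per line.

Answer: sdv
tjf
ohua
lurqr
mqhv
agtq
qddoj
eyvxo

Derivation:
Hunk 1: at line 2 remove [cgjec,whthh] add [rgcp,iajn,pbf] -> 8 lines: sdv btym rgcp iajn pbf whd qddoj eyvxo
Hunk 2: at line 2 remove [rgcp,iajn,pbf] add [tju] -> 6 lines: sdv btym tju whd qddoj eyvxo
Hunk 3: at line 1 remove [btym] add [tjf,ohua] -> 7 lines: sdv tjf ohua tju whd qddoj eyvxo
Hunk 4: at line 3 remove [whd] add [shav,shvo,rti] -> 9 lines: sdv tjf ohua tju shav shvo rti qddoj eyvxo
Hunk 5: at line 3 remove [tju,shav] add [bml,mqhv,galhm] -> 10 lines: sdv tjf ohua bml mqhv galhm shvo rti qddoj eyvxo
Hunk 6: at line 4 remove [galhm,shvo,rti] add [agtq] -> 8 lines: sdv tjf ohua bml mqhv agtq qddoj eyvxo
Hunk 7: at line 2 remove [bml] add [lurqr] -> 8 lines: sdv tjf ohua lurqr mqhv agtq qddoj eyvxo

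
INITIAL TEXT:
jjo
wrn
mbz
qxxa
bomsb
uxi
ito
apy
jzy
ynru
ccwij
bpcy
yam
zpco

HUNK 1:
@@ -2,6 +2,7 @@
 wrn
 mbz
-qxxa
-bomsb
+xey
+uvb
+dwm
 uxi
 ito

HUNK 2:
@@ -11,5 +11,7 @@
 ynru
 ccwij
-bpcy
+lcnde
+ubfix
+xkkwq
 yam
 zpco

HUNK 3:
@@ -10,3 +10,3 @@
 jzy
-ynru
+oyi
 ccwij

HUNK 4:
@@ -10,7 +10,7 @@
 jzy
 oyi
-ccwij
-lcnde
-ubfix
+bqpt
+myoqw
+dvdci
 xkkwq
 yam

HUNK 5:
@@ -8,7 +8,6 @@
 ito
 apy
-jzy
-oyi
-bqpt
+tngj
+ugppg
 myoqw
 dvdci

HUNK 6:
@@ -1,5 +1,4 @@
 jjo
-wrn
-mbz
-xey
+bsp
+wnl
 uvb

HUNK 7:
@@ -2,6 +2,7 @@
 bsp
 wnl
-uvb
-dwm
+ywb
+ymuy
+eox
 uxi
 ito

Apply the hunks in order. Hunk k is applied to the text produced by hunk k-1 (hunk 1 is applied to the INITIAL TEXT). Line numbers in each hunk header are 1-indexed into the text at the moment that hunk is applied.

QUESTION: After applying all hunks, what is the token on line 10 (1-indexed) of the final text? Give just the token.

Hunk 1: at line 2 remove [qxxa,bomsb] add [xey,uvb,dwm] -> 15 lines: jjo wrn mbz xey uvb dwm uxi ito apy jzy ynru ccwij bpcy yam zpco
Hunk 2: at line 11 remove [bpcy] add [lcnde,ubfix,xkkwq] -> 17 lines: jjo wrn mbz xey uvb dwm uxi ito apy jzy ynru ccwij lcnde ubfix xkkwq yam zpco
Hunk 3: at line 10 remove [ynru] add [oyi] -> 17 lines: jjo wrn mbz xey uvb dwm uxi ito apy jzy oyi ccwij lcnde ubfix xkkwq yam zpco
Hunk 4: at line 10 remove [ccwij,lcnde,ubfix] add [bqpt,myoqw,dvdci] -> 17 lines: jjo wrn mbz xey uvb dwm uxi ito apy jzy oyi bqpt myoqw dvdci xkkwq yam zpco
Hunk 5: at line 8 remove [jzy,oyi,bqpt] add [tngj,ugppg] -> 16 lines: jjo wrn mbz xey uvb dwm uxi ito apy tngj ugppg myoqw dvdci xkkwq yam zpco
Hunk 6: at line 1 remove [wrn,mbz,xey] add [bsp,wnl] -> 15 lines: jjo bsp wnl uvb dwm uxi ito apy tngj ugppg myoqw dvdci xkkwq yam zpco
Hunk 7: at line 2 remove [uvb,dwm] add [ywb,ymuy,eox] -> 16 lines: jjo bsp wnl ywb ymuy eox uxi ito apy tngj ugppg myoqw dvdci xkkwq yam zpco
Final line 10: tngj

Answer: tngj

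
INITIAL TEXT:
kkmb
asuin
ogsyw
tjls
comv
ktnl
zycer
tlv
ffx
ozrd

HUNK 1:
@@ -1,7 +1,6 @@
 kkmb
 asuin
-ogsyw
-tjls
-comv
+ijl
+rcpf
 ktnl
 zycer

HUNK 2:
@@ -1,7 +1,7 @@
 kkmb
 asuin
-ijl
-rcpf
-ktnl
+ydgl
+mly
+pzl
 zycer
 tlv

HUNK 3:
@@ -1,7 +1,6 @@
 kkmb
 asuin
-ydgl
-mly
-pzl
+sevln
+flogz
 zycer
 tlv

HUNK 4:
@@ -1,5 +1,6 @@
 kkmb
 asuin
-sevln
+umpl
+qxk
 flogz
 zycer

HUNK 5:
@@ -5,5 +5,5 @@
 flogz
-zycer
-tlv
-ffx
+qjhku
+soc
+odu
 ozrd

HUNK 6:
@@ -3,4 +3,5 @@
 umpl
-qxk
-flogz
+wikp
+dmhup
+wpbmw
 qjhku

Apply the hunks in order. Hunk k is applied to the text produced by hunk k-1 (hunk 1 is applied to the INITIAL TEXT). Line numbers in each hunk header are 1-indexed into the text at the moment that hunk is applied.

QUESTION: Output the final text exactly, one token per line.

Answer: kkmb
asuin
umpl
wikp
dmhup
wpbmw
qjhku
soc
odu
ozrd

Derivation:
Hunk 1: at line 1 remove [ogsyw,tjls,comv] add [ijl,rcpf] -> 9 lines: kkmb asuin ijl rcpf ktnl zycer tlv ffx ozrd
Hunk 2: at line 1 remove [ijl,rcpf,ktnl] add [ydgl,mly,pzl] -> 9 lines: kkmb asuin ydgl mly pzl zycer tlv ffx ozrd
Hunk 3: at line 1 remove [ydgl,mly,pzl] add [sevln,flogz] -> 8 lines: kkmb asuin sevln flogz zycer tlv ffx ozrd
Hunk 4: at line 1 remove [sevln] add [umpl,qxk] -> 9 lines: kkmb asuin umpl qxk flogz zycer tlv ffx ozrd
Hunk 5: at line 5 remove [zycer,tlv,ffx] add [qjhku,soc,odu] -> 9 lines: kkmb asuin umpl qxk flogz qjhku soc odu ozrd
Hunk 6: at line 3 remove [qxk,flogz] add [wikp,dmhup,wpbmw] -> 10 lines: kkmb asuin umpl wikp dmhup wpbmw qjhku soc odu ozrd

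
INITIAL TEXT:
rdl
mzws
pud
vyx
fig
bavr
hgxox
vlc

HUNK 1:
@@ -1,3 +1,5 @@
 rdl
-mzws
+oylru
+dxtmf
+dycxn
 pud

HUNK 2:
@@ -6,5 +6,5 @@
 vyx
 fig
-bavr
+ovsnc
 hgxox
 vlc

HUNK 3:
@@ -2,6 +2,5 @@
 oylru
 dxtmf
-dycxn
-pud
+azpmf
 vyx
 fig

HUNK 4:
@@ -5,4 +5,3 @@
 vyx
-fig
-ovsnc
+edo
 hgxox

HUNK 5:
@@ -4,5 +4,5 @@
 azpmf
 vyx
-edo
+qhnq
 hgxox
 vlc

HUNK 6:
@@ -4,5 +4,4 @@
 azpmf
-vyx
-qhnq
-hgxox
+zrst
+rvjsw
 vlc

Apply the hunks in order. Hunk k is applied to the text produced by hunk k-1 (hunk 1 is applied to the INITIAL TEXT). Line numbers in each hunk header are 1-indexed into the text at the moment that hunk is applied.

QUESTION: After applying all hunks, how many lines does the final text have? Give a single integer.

Hunk 1: at line 1 remove [mzws] add [oylru,dxtmf,dycxn] -> 10 lines: rdl oylru dxtmf dycxn pud vyx fig bavr hgxox vlc
Hunk 2: at line 6 remove [bavr] add [ovsnc] -> 10 lines: rdl oylru dxtmf dycxn pud vyx fig ovsnc hgxox vlc
Hunk 3: at line 2 remove [dycxn,pud] add [azpmf] -> 9 lines: rdl oylru dxtmf azpmf vyx fig ovsnc hgxox vlc
Hunk 4: at line 5 remove [fig,ovsnc] add [edo] -> 8 lines: rdl oylru dxtmf azpmf vyx edo hgxox vlc
Hunk 5: at line 4 remove [edo] add [qhnq] -> 8 lines: rdl oylru dxtmf azpmf vyx qhnq hgxox vlc
Hunk 6: at line 4 remove [vyx,qhnq,hgxox] add [zrst,rvjsw] -> 7 lines: rdl oylru dxtmf azpmf zrst rvjsw vlc
Final line count: 7

Answer: 7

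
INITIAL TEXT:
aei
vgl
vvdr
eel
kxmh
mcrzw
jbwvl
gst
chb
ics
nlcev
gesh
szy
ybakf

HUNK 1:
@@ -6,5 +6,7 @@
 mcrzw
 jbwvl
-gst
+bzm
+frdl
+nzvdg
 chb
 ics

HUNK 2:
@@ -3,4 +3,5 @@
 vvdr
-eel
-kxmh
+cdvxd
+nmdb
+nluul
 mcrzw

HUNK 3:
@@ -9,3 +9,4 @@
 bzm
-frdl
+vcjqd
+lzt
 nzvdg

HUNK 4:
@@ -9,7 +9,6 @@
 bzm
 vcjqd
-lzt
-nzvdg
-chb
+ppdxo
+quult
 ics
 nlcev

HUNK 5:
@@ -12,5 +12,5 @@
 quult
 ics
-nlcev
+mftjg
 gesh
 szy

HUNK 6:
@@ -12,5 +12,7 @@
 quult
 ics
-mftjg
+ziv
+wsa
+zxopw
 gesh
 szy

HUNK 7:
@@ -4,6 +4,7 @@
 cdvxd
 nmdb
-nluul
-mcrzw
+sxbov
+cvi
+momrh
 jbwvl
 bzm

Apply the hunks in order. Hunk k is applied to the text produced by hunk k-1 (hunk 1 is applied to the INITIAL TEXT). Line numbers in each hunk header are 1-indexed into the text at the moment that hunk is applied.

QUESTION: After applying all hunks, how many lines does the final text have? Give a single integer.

Hunk 1: at line 6 remove [gst] add [bzm,frdl,nzvdg] -> 16 lines: aei vgl vvdr eel kxmh mcrzw jbwvl bzm frdl nzvdg chb ics nlcev gesh szy ybakf
Hunk 2: at line 3 remove [eel,kxmh] add [cdvxd,nmdb,nluul] -> 17 lines: aei vgl vvdr cdvxd nmdb nluul mcrzw jbwvl bzm frdl nzvdg chb ics nlcev gesh szy ybakf
Hunk 3: at line 9 remove [frdl] add [vcjqd,lzt] -> 18 lines: aei vgl vvdr cdvxd nmdb nluul mcrzw jbwvl bzm vcjqd lzt nzvdg chb ics nlcev gesh szy ybakf
Hunk 4: at line 9 remove [lzt,nzvdg,chb] add [ppdxo,quult] -> 17 lines: aei vgl vvdr cdvxd nmdb nluul mcrzw jbwvl bzm vcjqd ppdxo quult ics nlcev gesh szy ybakf
Hunk 5: at line 12 remove [nlcev] add [mftjg] -> 17 lines: aei vgl vvdr cdvxd nmdb nluul mcrzw jbwvl bzm vcjqd ppdxo quult ics mftjg gesh szy ybakf
Hunk 6: at line 12 remove [mftjg] add [ziv,wsa,zxopw] -> 19 lines: aei vgl vvdr cdvxd nmdb nluul mcrzw jbwvl bzm vcjqd ppdxo quult ics ziv wsa zxopw gesh szy ybakf
Hunk 7: at line 4 remove [nluul,mcrzw] add [sxbov,cvi,momrh] -> 20 lines: aei vgl vvdr cdvxd nmdb sxbov cvi momrh jbwvl bzm vcjqd ppdxo quult ics ziv wsa zxopw gesh szy ybakf
Final line count: 20

Answer: 20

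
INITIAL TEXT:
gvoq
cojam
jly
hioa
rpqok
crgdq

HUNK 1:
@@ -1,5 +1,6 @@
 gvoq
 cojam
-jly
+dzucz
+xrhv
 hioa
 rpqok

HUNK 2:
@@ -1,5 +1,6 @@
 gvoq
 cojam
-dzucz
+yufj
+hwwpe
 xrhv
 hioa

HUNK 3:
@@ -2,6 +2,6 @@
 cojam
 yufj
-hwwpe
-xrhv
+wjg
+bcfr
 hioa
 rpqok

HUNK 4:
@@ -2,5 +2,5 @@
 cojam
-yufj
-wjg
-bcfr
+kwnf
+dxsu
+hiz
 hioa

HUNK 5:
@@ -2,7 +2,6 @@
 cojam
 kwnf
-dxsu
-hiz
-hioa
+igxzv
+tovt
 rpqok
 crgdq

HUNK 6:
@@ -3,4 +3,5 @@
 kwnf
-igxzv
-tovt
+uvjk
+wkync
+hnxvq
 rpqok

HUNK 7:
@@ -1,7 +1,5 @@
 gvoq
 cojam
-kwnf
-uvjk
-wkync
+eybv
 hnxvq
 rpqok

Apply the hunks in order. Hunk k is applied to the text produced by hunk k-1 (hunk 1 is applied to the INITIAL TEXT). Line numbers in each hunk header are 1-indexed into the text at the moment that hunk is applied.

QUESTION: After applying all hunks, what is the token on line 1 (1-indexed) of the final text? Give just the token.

Hunk 1: at line 1 remove [jly] add [dzucz,xrhv] -> 7 lines: gvoq cojam dzucz xrhv hioa rpqok crgdq
Hunk 2: at line 1 remove [dzucz] add [yufj,hwwpe] -> 8 lines: gvoq cojam yufj hwwpe xrhv hioa rpqok crgdq
Hunk 3: at line 2 remove [hwwpe,xrhv] add [wjg,bcfr] -> 8 lines: gvoq cojam yufj wjg bcfr hioa rpqok crgdq
Hunk 4: at line 2 remove [yufj,wjg,bcfr] add [kwnf,dxsu,hiz] -> 8 lines: gvoq cojam kwnf dxsu hiz hioa rpqok crgdq
Hunk 5: at line 2 remove [dxsu,hiz,hioa] add [igxzv,tovt] -> 7 lines: gvoq cojam kwnf igxzv tovt rpqok crgdq
Hunk 6: at line 3 remove [igxzv,tovt] add [uvjk,wkync,hnxvq] -> 8 lines: gvoq cojam kwnf uvjk wkync hnxvq rpqok crgdq
Hunk 7: at line 1 remove [kwnf,uvjk,wkync] add [eybv] -> 6 lines: gvoq cojam eybv hnxvq rpqok crgdq
Final line 1: gvoq

Answer: gvoq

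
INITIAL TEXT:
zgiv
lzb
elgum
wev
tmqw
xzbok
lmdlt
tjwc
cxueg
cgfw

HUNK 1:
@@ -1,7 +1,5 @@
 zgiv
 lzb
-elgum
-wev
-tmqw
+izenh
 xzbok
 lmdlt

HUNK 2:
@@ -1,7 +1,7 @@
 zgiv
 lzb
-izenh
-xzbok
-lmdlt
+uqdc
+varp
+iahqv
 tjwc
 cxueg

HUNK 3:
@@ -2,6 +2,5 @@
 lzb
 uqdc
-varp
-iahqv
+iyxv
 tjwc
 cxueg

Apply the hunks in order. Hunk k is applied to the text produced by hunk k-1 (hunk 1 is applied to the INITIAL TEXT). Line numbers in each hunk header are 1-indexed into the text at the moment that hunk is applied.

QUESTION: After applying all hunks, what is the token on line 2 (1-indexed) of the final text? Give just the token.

Hunk 1: at line 1 remove [elgum,wev,tmqw] add [izenh] -> 8 lines: zgiv lzb izenh xzbok lmdlt tjwc cxueg cgfw
Hunk 2: at line 1 remove [izenh,xzbok,lmdlt] add [uqdc,varp,iahqv] -> 8 lines: zgiv lzb uqdc varp iahqv tjwc cxueg cgfw
Hunk 3: at line 2 remove [varp,iahqv] add [iyxv] -> 7 lines: zgiv lzb uqdc iyxv tjwc cxueg cgfw
Final line 2: lzb

Answer: lzb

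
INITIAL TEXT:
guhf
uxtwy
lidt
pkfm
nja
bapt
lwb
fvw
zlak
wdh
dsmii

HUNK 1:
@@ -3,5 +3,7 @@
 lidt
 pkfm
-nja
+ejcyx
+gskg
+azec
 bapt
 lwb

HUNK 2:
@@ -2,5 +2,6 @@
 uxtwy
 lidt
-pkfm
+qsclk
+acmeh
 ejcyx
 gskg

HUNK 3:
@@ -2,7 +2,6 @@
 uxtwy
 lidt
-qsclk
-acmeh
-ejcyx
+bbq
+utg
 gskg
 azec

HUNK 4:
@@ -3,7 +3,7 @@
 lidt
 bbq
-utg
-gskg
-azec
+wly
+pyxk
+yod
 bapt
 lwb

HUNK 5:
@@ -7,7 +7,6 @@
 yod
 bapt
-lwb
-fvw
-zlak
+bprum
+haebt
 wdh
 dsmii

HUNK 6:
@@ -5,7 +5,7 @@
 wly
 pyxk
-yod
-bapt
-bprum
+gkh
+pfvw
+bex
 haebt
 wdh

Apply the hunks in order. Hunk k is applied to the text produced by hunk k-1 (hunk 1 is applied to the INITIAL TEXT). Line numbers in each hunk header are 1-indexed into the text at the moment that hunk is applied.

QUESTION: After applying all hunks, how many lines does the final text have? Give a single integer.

Hunk 1: at line 3 remove [nja] add [ejcyx,gskg,azec] -> 13 lines: guhf uxtwy lidt pkfm ejcyx gskg azec bapt lwb fvw zlak wdh dsmii
Hunk 2: at line 2 remove [pkfm] add [qsclk,acmeh] -> 14 lines: guhf uxtwy lidt qsclk acmeh ejcyx gskg azec bapt lwb fvw zlak wdh dsmii
Hunk 3: at line 2 remove [qsclk,acmeh,ejcyx] add [bbq,utg] -> 13 lines: guhf uxtwy lidt bbq utg gskg azec bapt lwb fvw zlak wdh dsmii
Hunk 4: at line 3 remove [utg,gskg,azec] add [wly,pyxk,yod] -> 13 lines: guhf uxtwy lidt bbq wly pyxk yod bapt lwb fvw zlak wdh dsmii
Hunk 5: at line 7 remove [lwb,fvw,zlak] add [bprum,haebt] -> 12 lines: guhf uxtwy lidt bbq wly pyxk yod bapt bprum haebt wdh dsmii
Hunk 6: at line 5 remove [yod,bapt,bprum] add [gkh,pfvw,bex] -> 12 lines: guhf uxtwy lidt bbq wly pyxk gkh pfvw bex haebt wdh dsmii
Final line count: 12

Answer: 12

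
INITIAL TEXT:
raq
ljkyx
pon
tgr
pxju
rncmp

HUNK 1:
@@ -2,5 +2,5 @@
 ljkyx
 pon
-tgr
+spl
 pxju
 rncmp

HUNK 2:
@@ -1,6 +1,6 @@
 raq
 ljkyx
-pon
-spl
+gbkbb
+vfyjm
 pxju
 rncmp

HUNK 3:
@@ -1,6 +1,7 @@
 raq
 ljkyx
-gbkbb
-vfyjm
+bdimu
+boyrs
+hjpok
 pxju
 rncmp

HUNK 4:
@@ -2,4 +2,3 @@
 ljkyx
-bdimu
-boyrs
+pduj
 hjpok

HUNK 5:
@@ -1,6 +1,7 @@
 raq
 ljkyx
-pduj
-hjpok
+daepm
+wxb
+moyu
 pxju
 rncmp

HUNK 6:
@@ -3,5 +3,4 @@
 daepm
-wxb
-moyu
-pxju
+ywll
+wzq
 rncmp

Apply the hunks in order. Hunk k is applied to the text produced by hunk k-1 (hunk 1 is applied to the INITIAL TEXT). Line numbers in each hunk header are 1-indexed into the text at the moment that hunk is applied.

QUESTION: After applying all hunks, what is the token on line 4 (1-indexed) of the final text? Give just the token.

Hunk 1: at line 2 remove [tgr] add [spl] -> 6 lines: raq ljkyx pon spl pxju rncmp
Hunk 2: at line 1 remove [pon,spl] add [gbkbb,vfyjm] -> 6 lines: raq ljkyx gbkbb vfyjm pxju rncmp
Hunk 3: at line 1 remove [gbkbb,vfyjm] add [bdimu,boyrs,hjpok] -> 7 lines: raq ljkyx bdimu boyrs hjpok pxju rncmp
Hunk 4: at line 2 remove [bdimu,boyrs] add [pduj] -> 6 lines: raq ljkyx pduj hjpok pxju rncmp
Hunk 5: at line 1 remove [pduj,hjpok] add [daepm,wxb,moyu] -> 7 lines: raq ljkyx daepm wxb moyu pxju rncmp
Hunk 6: at line 3 remove [wxb,moyu,pxju] add [ywll,wzq] -> 6 lines: raq ljkyx daepm ywll wzq rncmp
Final line 4: ywll

Answer: ywll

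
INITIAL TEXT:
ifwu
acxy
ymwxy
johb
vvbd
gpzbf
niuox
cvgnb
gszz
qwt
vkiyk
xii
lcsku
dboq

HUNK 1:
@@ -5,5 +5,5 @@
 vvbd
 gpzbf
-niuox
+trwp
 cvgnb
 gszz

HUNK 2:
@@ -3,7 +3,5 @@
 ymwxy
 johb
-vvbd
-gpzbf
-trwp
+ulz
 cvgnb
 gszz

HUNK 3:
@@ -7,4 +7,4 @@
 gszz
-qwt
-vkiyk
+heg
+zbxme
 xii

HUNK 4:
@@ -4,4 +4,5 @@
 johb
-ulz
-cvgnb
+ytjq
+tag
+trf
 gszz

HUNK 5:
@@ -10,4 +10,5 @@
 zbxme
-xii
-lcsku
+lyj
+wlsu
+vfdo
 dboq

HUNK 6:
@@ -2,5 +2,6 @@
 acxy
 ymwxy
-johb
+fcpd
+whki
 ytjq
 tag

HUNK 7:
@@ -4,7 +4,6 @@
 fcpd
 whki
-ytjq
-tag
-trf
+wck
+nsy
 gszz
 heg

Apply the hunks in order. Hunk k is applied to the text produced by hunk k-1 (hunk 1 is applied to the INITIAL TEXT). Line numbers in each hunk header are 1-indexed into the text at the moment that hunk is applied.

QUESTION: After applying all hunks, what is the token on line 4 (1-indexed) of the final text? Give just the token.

Hunk 1: at line 5 remove [niuox] add [trwp] -> 14 lines: ifwu acxy ymwxy johb vvbd gpzbf trwp cvgnb gszz qwt vkiyk xii lcsku dboq
Hunk 2: at line 3 remove [vvbd,gpzbf,trwp] add [ulz] -> 12 lines: ifwu acxy ymwxy johb ulz cvgnb gszz qwt vkiyk xii lcsku dboq
Hunk 3: at line 7 remove [qwt,vkiyk] add [heg,zbxme] -> 12 lines: ifwu acxy ymwxy johb ulz cvgnb gszz heg zbxme xii lcsku dboq
Hunk 4: at line 4 remove [ulz,cvgnb] add [ytjq,tag,trf] -> 13 lines: ifwu acxy ymwxy johb ytjq tag trf gszz heg zbxme xii lcsku dboq
Hunk 5: at line 10 remove [xii,lcsku] add [lyj,wlsu,vfdo] -> 14 lines: ifwu acxy ymwxy johb ytjq tag trf gszz heg zbxme lyj wlsu vfdo dboq
Hunk 6: at line 2 remove [johb] add [fcpd,whki] -> 15 lines: ifwu acxy ymwxy fcpd whki ytjq tag trf gszz heg zbxme lyj wlsu vfdo dboq
Hunk 7: at line 4 remove [ytjq,tag,trf] add [wck,nsy] -> 14 lines: ifwu acxy ymwxy fcpd whki wck nsy gszz heg zbxme lyj wlsu vfdo dboq
Final line 4: fcpd

Answer: fcpd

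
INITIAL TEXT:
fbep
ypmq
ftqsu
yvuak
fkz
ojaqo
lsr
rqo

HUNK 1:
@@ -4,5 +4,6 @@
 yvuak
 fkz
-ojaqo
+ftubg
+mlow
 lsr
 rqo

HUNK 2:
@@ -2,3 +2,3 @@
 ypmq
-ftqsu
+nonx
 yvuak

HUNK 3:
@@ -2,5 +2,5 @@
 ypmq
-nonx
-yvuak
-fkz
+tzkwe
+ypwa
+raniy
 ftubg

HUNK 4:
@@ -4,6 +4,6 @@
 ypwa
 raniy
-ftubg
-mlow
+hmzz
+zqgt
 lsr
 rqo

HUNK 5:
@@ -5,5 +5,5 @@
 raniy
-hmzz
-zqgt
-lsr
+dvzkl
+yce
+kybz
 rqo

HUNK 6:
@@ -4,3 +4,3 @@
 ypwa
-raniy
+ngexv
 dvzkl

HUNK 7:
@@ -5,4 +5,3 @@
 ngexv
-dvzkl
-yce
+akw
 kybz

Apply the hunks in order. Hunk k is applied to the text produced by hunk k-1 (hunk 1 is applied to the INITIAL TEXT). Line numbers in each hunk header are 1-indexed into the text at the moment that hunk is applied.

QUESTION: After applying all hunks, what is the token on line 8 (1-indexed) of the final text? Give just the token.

Hunk 1: at line 4 remove [ojaqo] add [ftubg,mlow] -> 9 lines: fbep ypmq ftqsu yvuak fkz ftubg mlow lsr rqo
Hunk 2: at line 2 remove [ftqsu] add [nonx] -> 9 lines: fbep ypmq nonx yvuak fkz ftubg mlow lsr rqo
Hunk 3: at line 2 remove [nonx,yvuak,fkz] add [tzkwe,ypwa,raniy] -> 9 lines: fbep ypmq tzkwe ypwa raniy ftubg mlow lsr rqo
Hunk 4: at line 4 remove [ftubg,mlow] add [hmzz,zqgt] -> 9 lines: fbep ypmq tzkwe ypwa raniy hmzz zqgt lsr rqo
Hunk 5: at line 5 remove [hmzz,zqgt,lsr] add [dvzkl,yce,kybz] -> 9 lines: fbep ypmq tzkwe ypwa raniy dvzkl yce kybz rqo
Hunk 6: at line 4 remove [raniy] add [ngexv] -> 9 lines: fbep ypmq tzkwe ypwa ngexv dvzkl yce kybz rqo
Hunk 7: at line 5 remove [dvzkl,yce] add [akw] -> 8 lines: fbep ypmq tzkwe ypwa ngexv akw kybz rqo
Final line 8: rqo

Answer: rqo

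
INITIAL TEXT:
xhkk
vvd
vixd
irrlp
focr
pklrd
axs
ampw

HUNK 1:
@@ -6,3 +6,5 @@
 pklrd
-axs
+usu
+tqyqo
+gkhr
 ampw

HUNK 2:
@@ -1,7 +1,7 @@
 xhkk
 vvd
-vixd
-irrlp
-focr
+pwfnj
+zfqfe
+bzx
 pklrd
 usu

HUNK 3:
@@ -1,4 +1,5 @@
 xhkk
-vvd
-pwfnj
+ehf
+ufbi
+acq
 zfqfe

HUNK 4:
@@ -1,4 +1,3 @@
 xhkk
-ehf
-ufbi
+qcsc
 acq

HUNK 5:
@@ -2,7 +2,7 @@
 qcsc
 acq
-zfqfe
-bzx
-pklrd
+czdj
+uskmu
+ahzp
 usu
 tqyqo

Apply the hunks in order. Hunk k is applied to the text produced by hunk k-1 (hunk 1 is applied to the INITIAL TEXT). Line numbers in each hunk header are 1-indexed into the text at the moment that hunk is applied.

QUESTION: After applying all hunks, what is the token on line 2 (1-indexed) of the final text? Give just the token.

Answer: qcsc

Derivation:
Hunk 1: at line 6 remove [axs] add [usu,tqyqo,gkhr] -> 10 lines: xhkk vvd vixd irrlp focr pklrd usu tqyqo gkhr ampw
Hunk 2: at line 1 remove [vixd,irrlp,focr] add [pwfnj,zfqfe,bzx] -> 10 lines: xhkk vvd pwfnj zfqfe bzx pklrd usu tqyqo gkhr ampw
Hunk 3: at line 1 remove [vvd,pwfnj] add [ehf,ufbi,acq] -> 11 lines: xhkk ehf ufbi acq zfqfe bzx pklrd usu tqyqo gkhr ampw
Hunk 4: at line 1 remove [ehf,ufbi] add [qcsc] -> 10 lines: xhkk qcsc acq zfqfe bzx pklrd usu tqyqo gkhr ampw
Hunk 5: at line 2 remove [zfqfe,bzx,pklrd] add [czdj,uskmu,ahzp] -> 10 lines: xhkk qcsc acq czdj uskmu ahzp usu tqyqo gkhr ampw
Final line 2: qcsc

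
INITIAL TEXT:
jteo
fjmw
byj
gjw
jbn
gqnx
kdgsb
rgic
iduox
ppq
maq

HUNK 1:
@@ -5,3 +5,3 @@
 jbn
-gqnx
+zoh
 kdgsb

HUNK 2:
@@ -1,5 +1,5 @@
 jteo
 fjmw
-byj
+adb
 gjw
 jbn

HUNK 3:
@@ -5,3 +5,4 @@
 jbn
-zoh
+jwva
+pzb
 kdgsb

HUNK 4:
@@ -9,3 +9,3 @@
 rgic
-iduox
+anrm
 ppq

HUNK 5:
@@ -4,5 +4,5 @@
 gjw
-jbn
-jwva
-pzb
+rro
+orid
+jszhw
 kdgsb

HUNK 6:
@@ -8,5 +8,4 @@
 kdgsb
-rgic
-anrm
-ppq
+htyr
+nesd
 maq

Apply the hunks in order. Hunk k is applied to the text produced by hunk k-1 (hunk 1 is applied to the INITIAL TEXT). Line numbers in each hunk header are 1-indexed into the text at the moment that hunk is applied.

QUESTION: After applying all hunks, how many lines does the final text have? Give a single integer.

Answer: 11

Derivation:
Hunk 1: at line 5 remove [gqnx] add [zoh] -> 11 lines: jteo fjmw byj gjw jbn zoh kdgsb rgic iduox ppq maq
Hunk 2: at line 1 remove [byj] add [adb] -> 11 lines: jteo fjmw adb gjw jbn zoh kdgsb rgic iduox ppq maq
Hunk 3: at line 5 remove [zoh] add [jwva,pzb] -> 12 lines: jteo fjmw adb gjw jbn jwva pzb kdgsb rgic iduox ppq maq
Hunk 4: at line 9 remove [iduox] add [anrm] -> 12 lines: jteo fjmw adb gjw jbn jwva pzb kdgsb rgic anrm ppq maq
Hunk 5: at line 4 remove [jbn,jwva,pzb] add [rro,orid,jszhw] -> 12 lines: jteo fjmw adb gjw rro orid jszhw kdgsb rgic anrm ppq maq
Hunk 6: at line 8 remove [rgic,anrm,ppq] add [htyr,nesd] -> 11 lines: jteo fjmw adb gjw rro orid jszhw kdgsb htyr nesd maq
Final line count: 11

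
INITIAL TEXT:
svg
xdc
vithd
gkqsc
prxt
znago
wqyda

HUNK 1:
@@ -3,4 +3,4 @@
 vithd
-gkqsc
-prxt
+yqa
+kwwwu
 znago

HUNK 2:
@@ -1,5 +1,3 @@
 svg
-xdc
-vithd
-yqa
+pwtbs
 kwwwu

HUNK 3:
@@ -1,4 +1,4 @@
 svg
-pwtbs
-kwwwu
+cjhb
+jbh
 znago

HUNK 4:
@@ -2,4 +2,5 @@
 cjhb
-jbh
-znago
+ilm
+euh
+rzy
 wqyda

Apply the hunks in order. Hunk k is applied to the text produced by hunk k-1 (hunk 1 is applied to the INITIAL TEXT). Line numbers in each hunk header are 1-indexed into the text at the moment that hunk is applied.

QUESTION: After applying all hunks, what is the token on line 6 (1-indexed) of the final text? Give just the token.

Answer: wqyda

Derivation:
Hunk 1: at line 3 remove [gkqsc,prxt] add [yqa,kwwwu] -> 7 lines: svg xdc vithd yqa kwwwu znago wqyda
Hunk 2: at line 1 remove [xdc,vithd,yqa] add [pwtbs] -> 5 lines: svg pwtbs kwwwu znago wqyda
Hunk 3: at line 1 remove [pwtbs,kwwwu] add [cjhb,jbh] -> 5 lines: svg cjhb jbh znago wqyda
Hunk 4: at line 2 remove [jbh,znago] add [ilm,euh,rzy] -> 6 lines: svg cjhb ilm euh rzy wqyda
Final line 6: wqyda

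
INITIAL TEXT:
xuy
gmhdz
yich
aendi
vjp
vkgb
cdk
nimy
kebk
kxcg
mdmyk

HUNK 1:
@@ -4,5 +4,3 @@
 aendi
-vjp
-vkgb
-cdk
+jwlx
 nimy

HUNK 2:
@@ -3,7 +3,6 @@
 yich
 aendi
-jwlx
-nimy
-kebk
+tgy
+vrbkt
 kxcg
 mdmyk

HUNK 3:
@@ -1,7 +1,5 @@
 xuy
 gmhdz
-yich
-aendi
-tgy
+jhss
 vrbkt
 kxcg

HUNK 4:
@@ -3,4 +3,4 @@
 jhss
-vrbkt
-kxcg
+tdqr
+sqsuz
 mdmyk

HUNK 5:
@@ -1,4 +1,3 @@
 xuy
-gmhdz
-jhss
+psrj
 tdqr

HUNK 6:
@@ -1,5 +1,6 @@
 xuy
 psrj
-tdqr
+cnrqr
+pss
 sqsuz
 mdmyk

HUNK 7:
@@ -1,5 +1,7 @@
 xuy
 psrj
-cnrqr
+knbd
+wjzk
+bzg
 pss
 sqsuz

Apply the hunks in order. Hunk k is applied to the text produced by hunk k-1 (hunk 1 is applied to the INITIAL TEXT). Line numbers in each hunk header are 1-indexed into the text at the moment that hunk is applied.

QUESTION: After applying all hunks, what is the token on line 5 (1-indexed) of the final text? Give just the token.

Hunk 1: at line 4 remove [vjp,vkgb,cdk] add [jwlx] -> 9 lines: xuy gmhdz yich aendi jwlx nimy kebk kxcg mdmyk
Hunk 2: at line 3 remove [jwlx,nimy,kebk] add [tgy,vrbkt] -> 8 lines: xuy gmhdz yich aendi tgy vrbkt kxcg mdmyk
Hunk 3: at line 1 remove [yich,aendi,tgy] add [jhss] -> 6 lines: xuy gmhdz jhss vrbkt kxcg mdmyk
Hunk 4: at line 3 remove [vrbkt,kxcg] add [tdqr,sqsuz] -> 6 lines: xuy gmhdz jhss tdqr sqsuz mdmyk
Hunk 5: at line 1 remove [gmhdz,jhss] add [psrj] -> 5 lines: xuy psrj tdqr sqsuz mdmyk
Hunk 6: at line 1 remove [tdqr] add [cnrqr,pss] -> 6 lines: xuy psrj cnrqr pss sqsuz mdmyk
Hunk 7: at line 1 remove [cnrqr] add [knbd,wjzk,bzg] -> 8 lines: xuy psrj knbd wjzk bzg pss sqsuz mdmyk
Final line 5: bzg

Answer: bzg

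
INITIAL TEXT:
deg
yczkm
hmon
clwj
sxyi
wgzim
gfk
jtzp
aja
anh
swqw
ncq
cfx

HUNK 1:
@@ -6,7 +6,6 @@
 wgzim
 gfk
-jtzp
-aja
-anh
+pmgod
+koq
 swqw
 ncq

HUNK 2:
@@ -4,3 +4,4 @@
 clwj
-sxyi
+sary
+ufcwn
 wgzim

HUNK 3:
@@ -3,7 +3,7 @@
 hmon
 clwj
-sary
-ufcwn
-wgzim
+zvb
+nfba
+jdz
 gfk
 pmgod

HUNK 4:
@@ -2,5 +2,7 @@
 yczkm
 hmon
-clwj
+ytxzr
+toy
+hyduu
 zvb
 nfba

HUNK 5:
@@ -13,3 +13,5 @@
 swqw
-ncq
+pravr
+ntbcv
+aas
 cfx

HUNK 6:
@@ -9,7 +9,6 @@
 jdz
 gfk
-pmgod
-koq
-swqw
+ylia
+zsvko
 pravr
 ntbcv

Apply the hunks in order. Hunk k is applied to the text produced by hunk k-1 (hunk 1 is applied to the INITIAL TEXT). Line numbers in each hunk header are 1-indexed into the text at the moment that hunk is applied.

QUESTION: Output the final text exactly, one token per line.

Hunk 1: at line 6 remove [jtzp,aja,anh] add [pmgod,koq] -> 12 lines: deg yczkm hmon clwj sxyi wgzim gfk pmgod koq swqw ncq cfx
Hunk 2: at line 4 remove [sxyi] add [sary,ufcwn] -> 13 lines: deg yczkm hmon clwj sary ufcwn wgzim gfk pmgod koq swqw ncq cfx
Hunk 3: at line 3 remove [sary,ufcwn,wgzim] add [zvb,nfba,jdz] -> 13 lines: deg yczkm hmon clwj zvb nfba jdz gfk pmgod koq swqw ncq cfx
Hunk 4: at line 2 remove [clwj] add [ytxzr,toy,hyduu] -> 15 lines: deg yczkm hmon ytxzr toy hyduu zvb nfba jdz gfk pmgod koq swqw ncq cfx
Hunk 5: at line 13 remove [ncq] add [pravr,ntbcv,aas] -> 17 lines: deg yczkm hmon ytxzr toy hyduu zvb nfba jdz gfk pmgod koq swqw pravr ntbcv aas cfx
Hunk 6: at line 9 remove [pmgod,koq,swqw] add [ylia,zsvko] -> 16 lines: deg yczkm hmon ytxzr toy hyduu zvb nfba jdz gfk ylia zsvko pravr ntbcv aas cfx

Answer: deg
yczkm
hmon
ytxzr
toy
hyduu
zvb
nfba
jdz
gfk
ylia
zsvko
pravr
ntbcv
aas
cfx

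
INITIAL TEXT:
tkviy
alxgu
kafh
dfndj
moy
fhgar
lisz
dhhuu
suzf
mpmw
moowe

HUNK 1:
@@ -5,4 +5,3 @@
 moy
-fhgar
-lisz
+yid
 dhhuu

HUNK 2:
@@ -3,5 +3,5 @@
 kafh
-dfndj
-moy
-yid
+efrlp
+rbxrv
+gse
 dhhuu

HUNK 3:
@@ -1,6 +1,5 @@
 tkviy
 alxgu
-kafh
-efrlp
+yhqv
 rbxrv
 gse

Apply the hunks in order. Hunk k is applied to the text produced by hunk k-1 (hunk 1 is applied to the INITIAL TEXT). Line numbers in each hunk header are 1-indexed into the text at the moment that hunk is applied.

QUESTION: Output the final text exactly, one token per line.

Answer: tkviy
alxgu
yhqv
rbxrv
gse
dhhuu
suzf
mpmw
moowe

Derivation:
Hunk 1: at line 5 remove [fhgar,lisz] add [yid] -> 10 lines: tkviy alxgu kafh dfndj moy yid dhhuu suzf mpmw moowe
Hunk 2: at line 3 remove [dfndj,moy,yid] add [efrlp,rbxrv,gse] -> 10 lines: tkviy alxgu kafh efrlp rbxrv gse dhhuu suzf mpmw moowe
Hunk 3: at line 1 remove [kafh,efrlp] add [yhqv] -> 9 lines: tkviy alxgu yhqv rbxrv gse dhhuu suzf mpmw moowe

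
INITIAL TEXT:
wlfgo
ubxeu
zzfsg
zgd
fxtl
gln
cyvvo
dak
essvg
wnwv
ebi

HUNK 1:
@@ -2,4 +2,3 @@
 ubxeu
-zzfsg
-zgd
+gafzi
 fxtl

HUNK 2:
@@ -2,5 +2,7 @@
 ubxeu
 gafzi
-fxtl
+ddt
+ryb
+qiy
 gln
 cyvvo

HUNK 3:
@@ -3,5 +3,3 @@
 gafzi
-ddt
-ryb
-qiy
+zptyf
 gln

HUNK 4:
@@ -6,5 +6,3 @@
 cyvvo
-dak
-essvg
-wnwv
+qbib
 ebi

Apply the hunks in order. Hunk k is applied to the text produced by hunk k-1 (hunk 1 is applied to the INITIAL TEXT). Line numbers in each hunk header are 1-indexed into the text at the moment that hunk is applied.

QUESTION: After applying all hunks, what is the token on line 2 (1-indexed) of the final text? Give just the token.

Hunk 1: at line 2 remove [zzfsg,zgd] add [gafzi] -> 10 lines: wlfgo ubxeu gafzi fxtl gln cyvvo dak essvg wnwv ebi
Hunk 2: at line 2 remove [fxtl] add [ddt,ryb,qiy] -> 12 lines: wlfgo ubxeu gafzi ddt ryb qiy gln cyvvo dak essvg wnwv ebi
Hunk 3: at line 3 remove [ddt,ryb,qiy] add [zptyf] -> 10 lines: wlfgo ubxeu gafzi zptyf gln cyvvo dak essvg wnwv ebi
Hunk 4: at line 6 remove [dak,essvg,wnwv] add [qbib] -> 8 lines: wlfgo ubxeu gafzi zptyf gln cyvvo qbib ebi
Final line 2: ubxeu

Answer: ubxeu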